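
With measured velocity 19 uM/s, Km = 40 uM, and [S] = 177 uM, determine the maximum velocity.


Vmax = v * (Km + [S]) / [S]
Vmax = 19 * (40 + 177) / 177
Vmax = 23.2938 uM/s

23.2938 uM/s


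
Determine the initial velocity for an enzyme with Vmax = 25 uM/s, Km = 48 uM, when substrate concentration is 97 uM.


v = Vmax * [S] / (Km + [S])
v = 25 * 97 / (48 + 97)
v = 16.7241 uM/s

16.7241 uM/s


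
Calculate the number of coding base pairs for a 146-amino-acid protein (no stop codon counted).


Each amino acid = 1 codon = 3 bp
bp = 146 * 3 = 438 bp

438 bp


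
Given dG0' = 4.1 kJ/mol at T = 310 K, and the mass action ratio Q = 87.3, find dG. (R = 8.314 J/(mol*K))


dG = dG0' + RT * ln(Q) / 1000
dG = 4.1 + 8.314 * 310 * ln(87.3) / 1000
dG = 15.619 kJ/mol

15.619 kJ/mol


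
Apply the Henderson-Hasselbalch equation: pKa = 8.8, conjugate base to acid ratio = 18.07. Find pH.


pH = pKa + log10([A-]/[HA])
pH = 8.8 + log10(18.07)
pH = 10.057

10.057


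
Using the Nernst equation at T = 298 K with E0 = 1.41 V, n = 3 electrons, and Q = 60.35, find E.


E = E0 - (RT/nF) * ln(Q)
E = 1.41 - (8.314 * 298 / (3 * 96485)) * ln(60.35)
E = 1.3749 V

1.3749 V


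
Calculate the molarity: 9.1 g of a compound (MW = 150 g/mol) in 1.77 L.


C = (mass / MW) / volume
C = (9.1 / 150) / 1.77
C = 0.0343 M

0.0343 M


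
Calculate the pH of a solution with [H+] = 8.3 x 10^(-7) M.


pH = -log10([H+])
pH = -log10(8.3 x 10^(-7))
pH = 6.0809

6.0809


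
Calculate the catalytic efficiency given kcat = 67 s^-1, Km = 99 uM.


Catalytic efficiency = kcat / Km
= 67 / 99
= 0.6768 uM^-1*s^-1

0.6768 uM^-1*s^-1


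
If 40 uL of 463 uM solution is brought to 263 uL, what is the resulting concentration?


C2 = C1 * V1 / V2
C2 = 463 * 40 / 263
C2 = 70.4183 uM

70.4183 uM


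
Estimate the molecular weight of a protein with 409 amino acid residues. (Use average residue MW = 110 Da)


MW = n_residues * 110 Da
MW = 409 * 110
MW = 44990 Da

44990 Da


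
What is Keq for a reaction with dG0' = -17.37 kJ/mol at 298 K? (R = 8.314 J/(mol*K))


Keq = exp(-dG0 * 1000 / (R * T))
Keq = exp(-(-17.37) * 1000 / (8.314 * 298))
Keq = 1108.6476

1108.6476


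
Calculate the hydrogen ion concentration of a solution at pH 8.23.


[H+] = 10^(-pH)
[H+] = 10^(-8.23)
[H+] = 5.888e-09 M

5.888e-09 M


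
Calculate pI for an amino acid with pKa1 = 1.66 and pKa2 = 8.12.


pI = (pKa1 + pKa2) / 2
pI = (1.66 + 8.12) / 2
pI = 4.89

4.89


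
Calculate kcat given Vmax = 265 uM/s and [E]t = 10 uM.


kcat = Vmax / [E]t
kcat = 265 / 10
kcat = 26.5 s^-1

26.5 s^-1


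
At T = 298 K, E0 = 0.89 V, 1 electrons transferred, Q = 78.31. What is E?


E = E0 - (RT/nF) * ln(Q)
E = 0.89 - (8.314 * 298 / (1 * 96485)) * ln(78.31)
E = 0.778 V

0.778 V


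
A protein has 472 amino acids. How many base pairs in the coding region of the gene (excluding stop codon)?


Each amino acid = 1 codon = 3 bp
bp = 472 * 3 = 1416 bp

1416 bp


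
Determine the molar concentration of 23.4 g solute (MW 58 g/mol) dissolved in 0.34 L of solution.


C = (mass / MW) / volume
C = (23.4 / 58) / 0.34
C = 1.1866 M

1.1866 M


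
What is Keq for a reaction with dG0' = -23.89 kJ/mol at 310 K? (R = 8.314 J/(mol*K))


Keq = exp(-dG0 * 1000 / (R * T))
Keq = exp(-(-23.89) * 1000 / (8.314 * 310))
Keq = 10606.7576

10606.7576


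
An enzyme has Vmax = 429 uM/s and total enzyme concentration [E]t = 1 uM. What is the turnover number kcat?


kcat = Vmax / [E]t
kcat = 429 / 1
kcat = 429.0 s^-1

429.0 s^-1


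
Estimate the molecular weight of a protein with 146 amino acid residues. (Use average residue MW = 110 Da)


MW = n_residues * 110 Da
MW = 146 * 110
MW = 16060 Da

16060 Da


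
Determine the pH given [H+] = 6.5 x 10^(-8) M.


pH = -log10([H+])
pH = -log10(6.5 x 10^(-8))
pH = 7.1871

7.1871


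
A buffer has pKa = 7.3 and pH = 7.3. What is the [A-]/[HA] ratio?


[A-]/[HA] = 10^(pH - pKa)
= 10^(7.3 - 7.3)
= 1.0

1.0


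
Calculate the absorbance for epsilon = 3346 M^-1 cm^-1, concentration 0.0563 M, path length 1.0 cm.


A = epsilon * c * l
A = 3346 * 0.0563 * 1.0
A = 188.3798

188.3798


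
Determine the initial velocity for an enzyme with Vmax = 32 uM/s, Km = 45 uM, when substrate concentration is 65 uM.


v = Vmax * [S] / (Km + [S])
v = 32 * 65 / (45 + 65)
v = 18.9091 uM/s

18.9091 uM/s


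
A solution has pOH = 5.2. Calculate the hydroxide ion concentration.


[OH-] = 10^(-pOH)
[OH-] = 10^(-5.2)
[OH-] = 6.310e-06 M

6.310e-06 M


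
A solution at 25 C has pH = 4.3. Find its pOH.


pOH = 14 - pH
pOH = 14 - 4.3
pOH = 9.7

9.7


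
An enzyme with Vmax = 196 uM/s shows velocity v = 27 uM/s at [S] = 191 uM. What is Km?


Km = [S] * (Vmax - v) / v
Km = 191 * (196 - 27) / 27
Km = 1195.5185 uM

1195.5185 uM


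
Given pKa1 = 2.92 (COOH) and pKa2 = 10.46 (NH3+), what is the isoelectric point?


pI = (pKa1 + pKa2) / 2
pI = (2.92 + 10.46) / 2
pI = 6.69

6.69


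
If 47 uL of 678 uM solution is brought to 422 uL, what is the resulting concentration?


C2 = C1 * V1 / V2
C2 = 678 * 47 / 422
C2 = 75.5118 uM

75.5118 uM


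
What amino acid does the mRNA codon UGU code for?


Standard genetic code lookup.
Codon UGU -> Cys

Cys


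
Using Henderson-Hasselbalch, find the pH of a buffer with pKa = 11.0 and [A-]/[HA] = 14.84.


pH = pKa + log10([A-]/[HA])
pH = 11.0 + log10(14.84)
pH = 12.1714

12.1714


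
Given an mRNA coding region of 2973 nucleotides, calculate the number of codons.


codons = nucleotides / 3
codons = 2973 / 3 = 991

991


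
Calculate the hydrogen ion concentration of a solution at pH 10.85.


[H+] = 10^(-pH)
[H+] = 10^(-10.85)
[H+] = 1.413e-11 M

1.413e-11 M


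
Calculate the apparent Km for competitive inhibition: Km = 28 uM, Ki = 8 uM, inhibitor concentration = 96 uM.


Km_app = Km * (1 + [I]/Ki)
Km_app = 28 * (1 + 96/8)
Km_app = 364.0 uM

364.0 uM


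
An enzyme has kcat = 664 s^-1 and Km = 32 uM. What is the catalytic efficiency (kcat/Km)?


Catalytic efficiency = kcat / Km
= 664 / 32
= 20.75 uM^-1*s^-1

20.75 uM^-1*s^-1


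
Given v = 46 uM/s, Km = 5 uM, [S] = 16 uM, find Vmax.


Vmax = v * (Km + [S]) / [S]
Vmax = 46 * (5 + 16) / 16
Vmax = 60.375 uM/s

60.375 uM/s


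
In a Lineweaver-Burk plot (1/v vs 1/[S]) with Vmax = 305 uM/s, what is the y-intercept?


y-intercept = 1/Vmax
= 1/305
= 0.0033 s/uM

0.0033 s/uM


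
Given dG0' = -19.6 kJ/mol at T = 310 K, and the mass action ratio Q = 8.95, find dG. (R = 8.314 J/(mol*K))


dG = dG0' + RT * ln(Q) / 1000
dG = -19.6 + 8.314 * 310 * ln(8.95) / 1000
dG = -13.9514 kJ/mol

-13.9514 kJ/mol


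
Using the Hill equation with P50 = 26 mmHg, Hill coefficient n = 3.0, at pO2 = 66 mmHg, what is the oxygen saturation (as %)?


Y = pO2^n / (P50^n + pO2^n)
Y = 66^3.0 / (26^3.0 + 66^3.0)
Y = 94.24%

94.24%


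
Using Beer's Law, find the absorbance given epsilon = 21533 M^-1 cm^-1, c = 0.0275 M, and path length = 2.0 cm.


A = epsilon * c * l
A = 21533 * 0.0275 * 2.0
A = 1184.315

1184.315


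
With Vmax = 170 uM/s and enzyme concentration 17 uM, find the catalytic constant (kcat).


kcat = Vmax / [E]t
kcat = 170 / 17
kcat = 10.0 s^-1

10.0 s^-1


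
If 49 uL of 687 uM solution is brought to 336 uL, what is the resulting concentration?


C2 = C1 * V1 / V2
C2 = 687 * 49 / 336
C2 = 100.1875 uM

100.1875 uM


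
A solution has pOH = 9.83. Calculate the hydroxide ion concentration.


[OH-] = 10^(-pOH)
[OH-] = 10^(-9.83)
[OH-] = 1.479e-10 M

1.479e-10 M


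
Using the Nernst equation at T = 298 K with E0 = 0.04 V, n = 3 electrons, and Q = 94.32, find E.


E = E0 - (RT/nF) * ln(Q)
E = 0.04 - (8.314 * 298 / (3 * 96485)) * ln(94.32)
E = 0.0011 V

0.0011 V


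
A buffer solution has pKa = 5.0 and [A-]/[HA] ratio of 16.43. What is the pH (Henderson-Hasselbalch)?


pH = pKa + log10([A-]/[HA])
pH = 5.0 + log10(16.43)
pH = 6.2156

6.2156


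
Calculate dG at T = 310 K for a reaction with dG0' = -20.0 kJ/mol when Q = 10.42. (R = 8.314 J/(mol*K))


dG = dG0' + RT * ln(Q) / 1000
dG = -20.0 + 8.314 * 310 * ln(10.42) / 1000
dG = -13.9594 kJ/mol

-13.9594 kJ/mol


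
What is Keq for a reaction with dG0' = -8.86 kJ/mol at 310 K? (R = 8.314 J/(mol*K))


Keq = exp(-dG0 * 1000 / (R * T))
Keq = exp(-(-8.86) * 1000 / (8.314 * 310))
Keq = 31.1138

31.1138


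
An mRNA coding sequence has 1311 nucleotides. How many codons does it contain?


codons = nucleotides / 3
codons = 1311 / 3 = 437

437


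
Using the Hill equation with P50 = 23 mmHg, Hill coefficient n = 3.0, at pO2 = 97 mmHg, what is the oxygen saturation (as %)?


Y = pO2^n / (P50^n + pO2^n)
Y = 97^3.0 / (23^3.0 + 97^3.0)
Y = 98.68%

98.68%


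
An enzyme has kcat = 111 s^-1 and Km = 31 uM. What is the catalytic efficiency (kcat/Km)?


Catalytic efficiency = kcat / Km
= 111 / 31
= 3.5806 uM^-1*s^-1

3.5806 uM^-1*s^-1


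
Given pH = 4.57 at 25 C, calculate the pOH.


pOH = 14 - pH
pOH = 14 - 4.57
pOH = 9.43

9.43


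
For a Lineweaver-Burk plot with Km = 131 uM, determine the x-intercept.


x-intercept = -1/Km
= -1/131
= -0.0076 1/uM

-0.0076 1/uM


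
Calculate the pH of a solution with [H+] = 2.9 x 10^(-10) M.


pH = -log10([H+])
pH = -log10(2.9 x 10^(-10))
pH = 9.5376

9.5376


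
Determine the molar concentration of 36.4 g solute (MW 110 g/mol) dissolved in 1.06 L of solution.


C = (mass / MW) / volume
C = (36.4 / 110) / 1.06
C = 0.3122 M

0.3122 M


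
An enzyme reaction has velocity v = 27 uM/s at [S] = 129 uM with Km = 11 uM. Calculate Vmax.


Vmax = v * (Km + [S]) / [S]
Vmax = 27 * (11 + 129) / 129
Vmax = 29.3023 uM/s

29.3023 uM/s


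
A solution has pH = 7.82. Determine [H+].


[H+] = 10^(-pH)
[H+] = 10^(-7.82)
[H+] = 1.514e-08 M

1.514e-08 M


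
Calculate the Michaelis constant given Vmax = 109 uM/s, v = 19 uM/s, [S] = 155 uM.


Km = [S] * (Vmax - v) / v
Km = 155 * (109 - 19) / 19
Km = 734.2105 uM

734.2105 uM


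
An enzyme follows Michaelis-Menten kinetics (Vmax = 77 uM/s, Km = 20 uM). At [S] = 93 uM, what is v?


v = Vmax * [S] / (Km + [S])
v = 77 * 93 / (20 + 93)
v = 63.3717 uM/s

63.3717 uM/s


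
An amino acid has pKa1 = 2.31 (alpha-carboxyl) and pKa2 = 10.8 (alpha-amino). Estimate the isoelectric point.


pI = (pKa1 + pKa2) / 2
pI = (2.31 + 10.8) / 2
pI = 6.555

6.555


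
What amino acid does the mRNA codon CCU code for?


Standard genetic code lookup.
Codon CCU -> Pro

Pro


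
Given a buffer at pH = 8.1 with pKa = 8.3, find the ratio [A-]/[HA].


[A-]/[HA] = 10^(pH - pKa)
= 10^(8.1 - 8.3)
= 0.631

0.631


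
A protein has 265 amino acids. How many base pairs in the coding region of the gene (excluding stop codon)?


Each amino acid = 1 codon = 3 bp
bp = 265 * 3 = 795 bp

795 bp


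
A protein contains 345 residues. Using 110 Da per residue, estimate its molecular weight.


MW = n_residues * 110 Da
MW = 345 * 110
MW = 37950 Da

37950 Da


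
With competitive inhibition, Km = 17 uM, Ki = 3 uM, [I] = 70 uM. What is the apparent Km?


Km_app = Km * (1 + [I]/Ki)
Km_app = 17 * (1 + 70/3)
Km_app = 413.6667 uM

413.6667 uM


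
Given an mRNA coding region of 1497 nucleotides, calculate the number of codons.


codons = nucleotides / 3
codons = 1497 / 3 = 499

499


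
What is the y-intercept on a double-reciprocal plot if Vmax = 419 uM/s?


y-intercept = 1/Vmax
= 1/419
= 0.0024 s/uM

0.0024 s/uM


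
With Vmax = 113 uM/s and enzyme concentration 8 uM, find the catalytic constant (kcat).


kcat = Vmax / [E]t
kcat = 113 / 8
kcat = 14.125 s^-1

14.125 s^-1


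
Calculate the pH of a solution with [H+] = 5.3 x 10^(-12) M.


pH = -log10([H+])
pH = -log10(5.3 x 10^(-12))
pH = 11.2757

11.2757


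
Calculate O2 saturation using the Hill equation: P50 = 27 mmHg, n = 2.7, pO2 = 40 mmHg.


Y = pO2^n / (P50^n + pO2^n)
Y = 40^2.7 / (27^2.7 + 40^2.7)
Y = 74.29%

74.29%


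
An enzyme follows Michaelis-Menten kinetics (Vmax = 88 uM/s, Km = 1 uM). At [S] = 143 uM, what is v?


v = Vmax * [S] / (Km + [S])
v = 88 * 143 / (1 + 143)
v = 87.3889 uM/s

87.3889 uM/s


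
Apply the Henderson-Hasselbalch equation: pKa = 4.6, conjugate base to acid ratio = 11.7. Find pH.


pH = pKa + log10([A-]/[HA])
pH = 4.6 + log10(11.7)
pH = 5.6682

5.6682


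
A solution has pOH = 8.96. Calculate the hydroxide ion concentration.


[OH-] = 10^(-pOH)
[OH-] = 10^(-8.96)
[OH-] = 1.096e-09 M

1.096e-09 M


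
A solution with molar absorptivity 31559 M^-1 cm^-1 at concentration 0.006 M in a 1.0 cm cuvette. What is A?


A = epsilon * c * l
A = 31559 * 0.006 * 1.0
A = 189.354

189.354


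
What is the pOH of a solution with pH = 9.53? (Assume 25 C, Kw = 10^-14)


pOH = 14 - pH
pOH = 14 - 9.53
pOH = 4.47

4.47


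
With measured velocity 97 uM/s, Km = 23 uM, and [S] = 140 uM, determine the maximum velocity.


Vmax = v * (Km + [S]) / [S]
Vmax = 97 * (23 + 140) / 140
Vmax = 112.9357 uM/s

112.9357 uM/s


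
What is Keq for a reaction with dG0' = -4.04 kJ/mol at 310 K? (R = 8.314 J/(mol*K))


Keq = exp(-dG0 * 1000 / (R * T))
Keq = exp(-(-4.04) * 1000 / (8.314 * 310))
Keq = 4.7947

4.7947


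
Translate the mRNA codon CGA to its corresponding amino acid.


Standard genetic code lookup.
Codon CGA -> Arg

Arg


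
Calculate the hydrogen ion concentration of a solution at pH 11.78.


[H+] = 10^(-pH)
[H+] = 10^(-11.78)
[H+] = 1.660e-12 M

1.660e-12 M


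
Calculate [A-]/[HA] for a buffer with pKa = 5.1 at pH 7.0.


[A-]/[HA] = 10^(pH - pKa)
= 10^(7.0 - 5.1)
= 79.4328

79.4328


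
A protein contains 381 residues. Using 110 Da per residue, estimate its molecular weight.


MW = n_residues * 110 Da
MW = 381 * 110
MW = 41910 Da

41910 Da


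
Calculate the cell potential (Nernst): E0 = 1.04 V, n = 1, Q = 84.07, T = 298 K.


E = E0 - (RT/nF) * ln(Q)
E = 1.04 - (8.314 * 298 / (1 * 96485)) * ln(84.07)
E = 0.9262 V

0.9262 V


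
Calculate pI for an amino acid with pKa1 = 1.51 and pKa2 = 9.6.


pI = (pKa1 + pKa2) / 2
pI = (1.51 + 9.6) / 2
pI = 5.555

5.555


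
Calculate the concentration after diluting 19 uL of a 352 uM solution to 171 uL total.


C2 = C1 * V1 / V2
C2 = 352 * 19 / 171
C2 = 39.1111 uM

39.1111 uM


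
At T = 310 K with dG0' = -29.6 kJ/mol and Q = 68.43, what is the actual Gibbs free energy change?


dG = dG0' + RT * ln(Q) / 1000
dG = -29.6 + 8.314 * 310 * ln(68.43) / 1000
dG = -18.7086 kJ/mol

-18.7086 kJ/mol


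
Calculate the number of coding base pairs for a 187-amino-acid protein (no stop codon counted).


Each amino acid = 1 codon = 3 bp
bp = 187 * 3 = 561 bp

561 bp


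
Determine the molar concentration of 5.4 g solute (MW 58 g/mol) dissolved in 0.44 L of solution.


C = (mass / MW) / volume
C = (5.4 / 58) / 0.44
C = 0.2116 M

0.2116 M


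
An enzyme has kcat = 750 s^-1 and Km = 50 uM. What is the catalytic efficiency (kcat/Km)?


Catalytic efficiency = kcat / Km
= 750 / 50
= 15.0 uM^-1*s^-1

15.0 uM^-1*s^-1


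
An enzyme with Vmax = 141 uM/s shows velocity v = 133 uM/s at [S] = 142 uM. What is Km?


Km = [S] * (Vmax - v) / v
Km = 142 * (141 - 133) / 133
Km = 8.5414 uM

8.5414 uM


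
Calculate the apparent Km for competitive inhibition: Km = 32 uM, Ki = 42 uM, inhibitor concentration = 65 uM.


Km_app = Km * (1 + [I]/Ki)
Km_app = 32 * (1 + 65/42)
Km_app = 81.5238 uM

81.5238 uM


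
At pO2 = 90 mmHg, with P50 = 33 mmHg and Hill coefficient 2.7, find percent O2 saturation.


Y = pO2^n / (P50^n + pO2^n)
Y = 90^2.7 / (33^2.7 + 90^2.7)
Y = 93.76%

93.76%


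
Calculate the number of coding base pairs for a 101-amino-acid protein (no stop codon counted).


Each amino acid = 1 codon = 3 bp
bp = 101 * 3 = 303 bp

303 bp


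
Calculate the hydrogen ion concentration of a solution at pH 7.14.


[H+] = 10^(-pH)
[H+] = 10^(-7.14)
[H+] = 7.244e-08 M

7.244e-08 M


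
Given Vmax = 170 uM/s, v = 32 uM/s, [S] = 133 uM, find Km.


Km = [S] * (Vmax - v) / v
Km = 133 * (170 - 32) / 32
Km = 573.5625 uM

573.5625 uM


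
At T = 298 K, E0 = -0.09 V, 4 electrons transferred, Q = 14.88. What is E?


E = E0 - (RT/nF) * ln(Q)
E = -0.09 - (8.314 * 298 / (4 * 96485)) * ln(14.88)
E = -0.1073 V

-0.1073 V


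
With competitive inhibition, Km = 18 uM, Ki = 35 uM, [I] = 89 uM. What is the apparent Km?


Km_app = Km * (1 + [I]/Ki)
Km_app = 18 * (1 + 89/35)
Km_app = 63.7714 uM

63.7714 uM


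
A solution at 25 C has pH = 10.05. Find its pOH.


pOH = 14 - pH
pOH = 14 - 10.05
pOH = 3.95

3.95


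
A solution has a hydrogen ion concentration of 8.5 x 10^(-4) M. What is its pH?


pH = -log10([H+])
pH = -log10(8.5 x 10^(-4))
pH = 3.0706

3.0706


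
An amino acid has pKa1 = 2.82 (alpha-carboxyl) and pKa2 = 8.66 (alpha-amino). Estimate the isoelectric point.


pI = (pKa1 + pKa2) / 2
pI = (2.82 + 8.66) / 2
pI = 5.74

5.74


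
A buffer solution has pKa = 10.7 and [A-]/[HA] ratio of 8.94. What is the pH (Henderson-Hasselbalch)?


pH = pKa + log10([A-]/[HA])
pH = 10.7 + log10(8.94)
pH = 11.6513

11.6513


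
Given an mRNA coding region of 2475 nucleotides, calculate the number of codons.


codons = nucleotides / 3
codons = 2475 / 3 = 825

825


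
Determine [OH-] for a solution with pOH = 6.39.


[OH-] = 10^(-pOH)
[OH-] = 10^(-6.39)
[OH-] = 4.074e-07 M

4.074e-07 M


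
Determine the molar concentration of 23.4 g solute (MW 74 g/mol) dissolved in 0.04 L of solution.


C = (mass / MW) / volume
C = (23.4 / 74) / 0.04
C = 7.9054 M

7.9054 M


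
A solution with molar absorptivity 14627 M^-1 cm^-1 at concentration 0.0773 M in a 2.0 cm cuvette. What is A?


A = epsilon * c * l
A = 14627 * 0.0773 * 2.0
A = 2261.3342

2261.3342


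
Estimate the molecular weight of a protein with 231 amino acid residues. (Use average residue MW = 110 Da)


MW = n_residues * 110 Da
MW = 231 * 110
MW = 25410 Da

25410 Da


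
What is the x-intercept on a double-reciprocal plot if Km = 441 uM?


x-intercept = -1/Km
= -1/441
= -0.0023 1/uM

-0.0023 1/uM


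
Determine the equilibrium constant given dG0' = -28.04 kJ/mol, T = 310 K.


Keq = exp(-dG0 * 1000 / (R * T))
Keq = exp(-(-28.04) * 1000 / (8.314 * 310))
Keq = 53073.543

53073.543


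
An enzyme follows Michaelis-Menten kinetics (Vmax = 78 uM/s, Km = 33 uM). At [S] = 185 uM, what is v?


v = Vmax * [S] / (Km + [S])
v = 78 * 185 / (33 + 185)
v = 66.1927 uM/s

66.1927 uM/s


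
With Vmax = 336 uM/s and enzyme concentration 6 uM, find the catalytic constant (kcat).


kcat = Vmax / [E]t
kcat = 336 / 6
kcat = 56.0 s^-1

56.0 s^-1


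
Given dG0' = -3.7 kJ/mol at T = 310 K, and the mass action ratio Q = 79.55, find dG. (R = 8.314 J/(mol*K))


dG = dG0' + RT * ln(Q) / 1000
dG = -3.7 + 8.314 * 310 * ln(79.55) / 1000
dG = 7.5794 kJ/mol

7.5794 kJ/mol


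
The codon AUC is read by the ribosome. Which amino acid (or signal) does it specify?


Standard genetic code lookup.
Codon AUC -> Ile

Ile


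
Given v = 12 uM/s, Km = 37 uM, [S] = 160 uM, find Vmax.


Vmax = v * (Km + [S]) / [S]
Vmax = 12 * (37 + 160) / 160
Vmax = 14.775 uM/s

14.775 uM/s


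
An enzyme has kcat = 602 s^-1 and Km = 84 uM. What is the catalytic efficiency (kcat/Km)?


Catalytic efficiency = kcat / Km
= 602 / 84
= 7.1667 uM^-1*s^-1

7.1667 uM^-1*s^-1


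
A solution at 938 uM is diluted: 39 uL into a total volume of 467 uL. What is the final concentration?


C2 = C1 * V1 / V2
C2 = 938 * 39 / 467
C2 = 78.334 uM

78.334 uM


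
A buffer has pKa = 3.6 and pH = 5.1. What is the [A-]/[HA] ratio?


[A-]/[HA] = 10^(pH - pKa)
= 10^(5.1 - 3.6)
= 31.6228

31.6228


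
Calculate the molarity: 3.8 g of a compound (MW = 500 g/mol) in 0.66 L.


C = (mass / MW) / volume
C = (3.8 / 500) / 0.66
C = 0.0115 M

0.0115 M


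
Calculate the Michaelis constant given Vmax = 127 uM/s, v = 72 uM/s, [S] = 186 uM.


Km = [S] * (Vmax - v) / v
Km = 186 * (127 - 72) / 72
Km = 142.0833 uM

142.0833 uM


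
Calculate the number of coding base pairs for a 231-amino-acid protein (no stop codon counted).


Each amino acid = 1 codon = 3 bp
bp = 231 * 3 = 693 bp

693 bp


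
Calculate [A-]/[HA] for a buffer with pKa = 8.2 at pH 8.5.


[A-]/[HA] = 10^(pH - pKa)
= 10^(8.5 - 8.2)
= 1.9953

1.9953


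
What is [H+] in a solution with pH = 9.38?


[H+] = 10^(-pH)
[H+] = 10^(-9.38)
[H+] = 4.169e-10 M

4.169e-10 M


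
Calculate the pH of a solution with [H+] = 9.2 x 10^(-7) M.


pH = -log10([H+])
pH = -log10(9.2 x 10^(-7))
pH = 6.0362

6.0362


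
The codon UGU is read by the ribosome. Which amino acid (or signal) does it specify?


Standard genetic code lookup.
Codon UGU -> Cys

Cys


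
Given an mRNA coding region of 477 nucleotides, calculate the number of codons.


codons = nucleotides / 3
codons = 477 / 3 = 159

159


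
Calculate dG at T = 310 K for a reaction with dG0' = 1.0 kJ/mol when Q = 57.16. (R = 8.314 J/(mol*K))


dG = dG0' + RT * ln(Q) / 1000
dG = 1.0 + 8.314 * 310 * ln(57.16) / 1000
dG = 11.4275 kJ/mol

11.4275 kJ/mol


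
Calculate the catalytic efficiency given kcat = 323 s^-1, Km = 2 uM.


Catalytic efficiency = kcat / Km
= 323 / 2
= 161.5 uM^-1*s^-1

161.5 uM^-1*s^-1


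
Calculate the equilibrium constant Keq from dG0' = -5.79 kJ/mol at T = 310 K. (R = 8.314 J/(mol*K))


Keq = exp(-dG0 * 1000 / (R * T))
Keq = exp(-(-5.79) * 1000 / (8.314 * 310))
Keq = 9.4546

9.4546


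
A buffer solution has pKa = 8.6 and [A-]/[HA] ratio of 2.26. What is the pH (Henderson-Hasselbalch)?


pH = pKa + log10([A-]/[HA])
pH = 8.6 + log10(2.26)
pH = 8.9541

8.9541


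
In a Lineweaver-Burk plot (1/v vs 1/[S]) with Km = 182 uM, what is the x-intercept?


x-intercept = -1/Km
= -1/182
= -0.0055 1/uM

-0.0055 1/uM


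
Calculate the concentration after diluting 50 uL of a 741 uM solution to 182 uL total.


C2 = C1 * V1 / V2
C2 = 741 * 50 / 182
C2 = 203.5714 uM

203.5714 uM


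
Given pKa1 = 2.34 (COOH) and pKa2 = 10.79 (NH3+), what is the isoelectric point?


pI = (pKa1 + pKa2) / 2
pI = (2.34 + 10.79) / 2
pI = 6.565

6.565


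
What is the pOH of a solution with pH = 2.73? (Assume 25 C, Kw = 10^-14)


pOH = 14 - pH
pOH = 14 - 2.73
pOH = 11.27

11.27


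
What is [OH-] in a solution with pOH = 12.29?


[OH-] = 10^(-pOH)
[OH-] = 10^(-12.29)
[OH-] = 5.129e-13 M

5.129e-13 M


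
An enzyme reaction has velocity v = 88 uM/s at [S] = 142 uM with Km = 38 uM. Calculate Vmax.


Vmax = v * (Km + [S]) / [S]
Vmax = 88 * (38 + 142) / 142
Vmax = 111.5493 uM/s

111.5493 uM/s


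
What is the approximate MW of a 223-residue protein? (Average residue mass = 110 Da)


MW = n_residues * 110 Da
MW = 223 * 110
MW = 24530 Da

24530 Da


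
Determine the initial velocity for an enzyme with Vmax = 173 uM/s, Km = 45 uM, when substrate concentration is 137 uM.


v = Vmax * [S] / (Km + [S])
v = 173 * 137 / (45 + 137)
v = 130.2253 uM/s

130.2253 uM/s


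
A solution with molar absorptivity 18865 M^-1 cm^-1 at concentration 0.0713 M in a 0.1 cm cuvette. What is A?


A = epsilon * c * l
A = 18865 * 0.0713 * 0.1
A = 134.5075

134.5075


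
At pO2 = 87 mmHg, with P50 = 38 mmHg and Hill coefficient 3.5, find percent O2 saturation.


Y = pO2^n / (P50^n + pO2^n)
Y = 87^3.5 / (38^3.5 + 87^3.5)
Y = 94.78%

94.78%


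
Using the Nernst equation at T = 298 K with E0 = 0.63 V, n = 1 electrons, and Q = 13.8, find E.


E = E0 - (RT/nF) * ln(Q)
E = 0.63 - (8.314 * 298 / (1 * 96485)) * ln(13.8)
E = 0.5626 V

0.5626 V


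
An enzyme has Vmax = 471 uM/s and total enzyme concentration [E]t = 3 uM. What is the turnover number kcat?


kcat = Vmax / [E]t
kcat = 471 / 3
kcat = 157.0 s^-1

157.0 s^-1


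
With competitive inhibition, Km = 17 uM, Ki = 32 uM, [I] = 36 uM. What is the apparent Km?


Km_app = Km * (1 + [I]/Ki)
Km_app = 17 * (1 + 36/32)
Km_app = 36.125 uM

36.125 uM


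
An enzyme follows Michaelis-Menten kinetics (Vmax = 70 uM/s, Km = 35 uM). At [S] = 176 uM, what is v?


v = Vmax * [S] / (Km + [S])
v = 70 * 176 / (35 + 176)
v = 58.3886 uM/s

58.3886 uM/s


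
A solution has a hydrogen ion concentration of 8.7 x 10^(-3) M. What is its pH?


pH = -log10([H+])
pH = -log10(8.7 x 10^(-3))
pH = 2.0605

2.0605


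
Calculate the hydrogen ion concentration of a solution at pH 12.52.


[H+] = 10^(-pH)
[H+] = 10^(-12.52)
[H+] = 3.020e-13 M

3.020e-13 M


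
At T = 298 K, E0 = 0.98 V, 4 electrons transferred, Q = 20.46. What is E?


E = E0 - (RT/nF) * ln(Q)
E = 0.98 - (8.314 * 298 / (4 * 96485)) * ln(20.46)
E = 0.9606 V

0.9606 V


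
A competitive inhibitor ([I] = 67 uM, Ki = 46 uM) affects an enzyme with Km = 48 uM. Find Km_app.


Km_app = Km * (1 + [I]/Ki)
Km_app = 48 * (1 + 67/46)
Km_app = 117.913 uM

117.913 uM


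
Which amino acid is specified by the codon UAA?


Standard genetic code lookup.
Codon UAA -> Stop

Stop


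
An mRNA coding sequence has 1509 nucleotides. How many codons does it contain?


codons = nucleotides / 3
codons = 1509 / 3 = 503

503


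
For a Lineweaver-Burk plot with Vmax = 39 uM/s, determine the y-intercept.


y-intercept = 1/Vmax
= 1/39
= 0.0256 s/uM

0.0256 s/uM


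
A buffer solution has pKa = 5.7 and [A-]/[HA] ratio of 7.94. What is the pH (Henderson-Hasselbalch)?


pH = pKa + log10([A-]/[HA])
pH = 5.7 + log10(7.94)
pH = 6.5998

6.5998


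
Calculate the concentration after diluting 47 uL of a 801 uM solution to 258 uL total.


C2 = C1 * V1 / V2
C2 = 801 * 47 / 258
C2 = 145.9186 uM

145.9186 uM


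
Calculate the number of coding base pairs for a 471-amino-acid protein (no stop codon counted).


Each amino acid = 1 codon = 3 bp
bp = 471 * 3 = 1413 bp

1413 bp


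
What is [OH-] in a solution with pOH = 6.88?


[OH-] = 10^(-pOH)
[OH-] = 10^(-6.88)
[OH-] = 1.318e-07 M

1.318e-07 M


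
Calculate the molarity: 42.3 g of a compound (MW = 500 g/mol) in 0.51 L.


C = (mass / MW) / volume
C = (42.3 / 500) / 0.51
C = 0.1659 M

0.1659 M


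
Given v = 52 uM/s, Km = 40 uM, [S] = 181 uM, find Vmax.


Vmax = v * (Km + [S]) / [S]
Vmax = 52 * (40 + 181) / 181
Vmax = 63.4917 uM/s

63.4917 uM/s


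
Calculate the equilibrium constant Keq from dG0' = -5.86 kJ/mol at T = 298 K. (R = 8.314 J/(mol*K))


Keq = exp(-dG0 * 1000 / (R * T))
Keq = exp(-(-5.86) * 1000 / (8.314 * 298))
Keq = 10.6464

10.6464


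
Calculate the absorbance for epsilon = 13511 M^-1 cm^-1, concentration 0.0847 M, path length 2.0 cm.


A = epsilon * c * l
A = 13511 * 0.0847 * 2.0
A = 2288.7634

2288.7634


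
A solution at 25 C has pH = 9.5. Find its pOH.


pOH = 14 - pH
pOH = 14 - 9.5
pOH = 4.5

4.5


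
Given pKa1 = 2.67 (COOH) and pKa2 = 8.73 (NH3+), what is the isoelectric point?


pI = (pKa1 + pKa2) / 2
pI = (2.67 + 8.73) / 2
pI = 5.7

5.7


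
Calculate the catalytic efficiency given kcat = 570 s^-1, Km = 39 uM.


Catalytic efficiency = kcat / Km
= 570 / 39
= 14.6154 uM^-1*s^-1

14.6154 uM^-1*s^-1


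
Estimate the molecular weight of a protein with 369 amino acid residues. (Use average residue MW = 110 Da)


MW = n_residues * 110 Da
MW = 369 * 110
MW = 40590 Da

40590 Da


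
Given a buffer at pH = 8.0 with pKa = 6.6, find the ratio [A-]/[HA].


[A-]/[HA] = 10^(pH - pKa)
= 10^(8.0 - 6.6)
= 25.1189

25.1189


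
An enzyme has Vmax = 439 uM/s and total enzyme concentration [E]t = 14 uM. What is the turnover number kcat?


kcat = Vmax / [E]t
kcat = 439 / 14
kcat = 31.3571 s^-1

31.3571 s^-1


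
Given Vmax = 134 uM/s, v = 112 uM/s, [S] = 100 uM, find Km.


Km = [S] * (Vmax - v) / v
Km = 100 * (134 - 112) / 112
Km = 19.6429 uM

19.6429 uM


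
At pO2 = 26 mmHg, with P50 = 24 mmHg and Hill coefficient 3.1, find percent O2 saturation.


Y = pO2^n / (P50^n + pO2^n)
Y = 26^3.1 / (24^3.1 + 26^3.1)
Y = 56.17%

56.17%


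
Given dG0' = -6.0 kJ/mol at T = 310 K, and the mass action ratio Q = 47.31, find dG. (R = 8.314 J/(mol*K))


dG = dG0' + RT * ln(Q) / 1000
dG = -6.0 + 8.314 * 310 * ln(47.31) / 1000
dG = 3.9401 kJ/mol

3.9401 kJ/mol


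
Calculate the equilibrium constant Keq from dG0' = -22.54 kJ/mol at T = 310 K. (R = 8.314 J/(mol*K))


Keq = exp(-dG0 * 1000 / (R * T))
Keq = exp(-(-22.54) * 1000 / (8.314 * 310))
Keq = 6282.0443

6282.0443


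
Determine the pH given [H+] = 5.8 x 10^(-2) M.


pH = -log10([H+])
pH = -log10(5.8 x 10^(-2))
pH = 1.2366

1.2366


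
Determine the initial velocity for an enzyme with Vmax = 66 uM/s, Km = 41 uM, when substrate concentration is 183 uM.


v = Vmax * [S] / (Km + [S])
v = 66 * 183 / (41 + 183)
v = 53.9196 uM/s

53.9196 uM/s


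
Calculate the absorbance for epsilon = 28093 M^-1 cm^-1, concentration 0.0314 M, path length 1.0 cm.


A = epsilon * c * l
A = 28093 * 0.0314 * 1.0
A = 882.1202

882.1202


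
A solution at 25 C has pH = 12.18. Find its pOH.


pOH = 14 - pH
pOH = 14 - 12.18
pOH = 1.82

1.82


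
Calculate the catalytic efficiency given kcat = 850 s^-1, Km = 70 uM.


Catalytic efficiency = kcat / Km
= 850 / 70
= 12.1429 uM^-1*s^-1

12.1429 uM^-1*s^-1


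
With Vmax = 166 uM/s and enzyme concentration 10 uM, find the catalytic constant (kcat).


kcat = Vmax / [E]t
kcat = 166 / 10
kcat = 16.6 s^-1

16.6 s^-1


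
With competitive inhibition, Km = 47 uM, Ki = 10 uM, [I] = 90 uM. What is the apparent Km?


Km_app = Km * (1 + [I]/Ki)
Km_app = 47 * (1 + 90/10)
Km_app = 470.0 uM

470.0 uM


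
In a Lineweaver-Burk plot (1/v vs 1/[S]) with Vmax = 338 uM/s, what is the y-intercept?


y-intercept = 1/Vmax
= 1/338
= 0.003 s/uM

0.003 s/uM


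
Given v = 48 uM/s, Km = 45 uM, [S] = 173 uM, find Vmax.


Vmax = v * (Km + [S]) / [S]
Vmax = 48 * (45 + 173) / 173
Vmax = 60.4855 uM/s

60.4855 uM/s


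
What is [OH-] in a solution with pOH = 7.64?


[OH-] = 10^(-pOH)
[OH-] = 10^(-7.64)
[OH-] = 2.291e-08 M

2.291e-08 M


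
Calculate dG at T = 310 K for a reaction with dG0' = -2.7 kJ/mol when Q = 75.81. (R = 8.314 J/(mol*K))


dG = dG0' + RT * ln(Q) / 1000
dG = -2.7 + 8.314 * 310 * ln(75.81) / 1000
dG = 8.4553 kJ/mol

8.4553 kJ/mol


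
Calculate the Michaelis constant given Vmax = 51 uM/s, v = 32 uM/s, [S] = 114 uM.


Km = [S] * (Vmax - v) / v
Km = 114 * (51 - 32) / 32
Km = 67.6875 uM

67.6875 uM


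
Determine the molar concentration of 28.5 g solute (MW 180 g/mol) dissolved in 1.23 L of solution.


C = (mass / MW) / volume
C = (28.5 / 180) / 1.23
C = 0.1287 M

0.1287 M


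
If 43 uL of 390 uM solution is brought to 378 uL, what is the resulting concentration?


C2 = C1 * V1 / V2
C2 = 390 * 43 / 378
C2 = 44.3651 uM

44.3651 uM


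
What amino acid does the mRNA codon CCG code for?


Standard genetic code lookup.
Codon CCG -> Pro

Pro


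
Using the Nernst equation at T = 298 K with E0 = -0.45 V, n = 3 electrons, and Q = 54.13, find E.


E = E0 - (RT/nF) * ln(Q)
E = -0.45 - (8.314 * 298 / (3 * 96485)) * ln(54.13)
E = -0.4842 V

-0.4842 V


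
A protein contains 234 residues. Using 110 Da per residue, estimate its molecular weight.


MW = n_residues * 110 Da
MW = 234 * 110
MW = 25740 Da

25740 Da


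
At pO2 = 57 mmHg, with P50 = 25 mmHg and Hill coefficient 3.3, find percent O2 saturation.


Y = pO2^n / (P50^n + pO2^n)
Y = 57^3.3 / (25^3.3 + 57^3.3)
Y = 93.82%

93.82%


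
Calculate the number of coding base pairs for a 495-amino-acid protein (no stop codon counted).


Each amino acid = 1 codon = 3 bp
bp = 495 * 3 = 1485 bp

1485 bp


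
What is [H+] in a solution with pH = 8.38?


[H+] = 10^(-pH)
[H+] = 10^(-8.38)
[H+] = 4.169e-09 M

4.169e-09 M


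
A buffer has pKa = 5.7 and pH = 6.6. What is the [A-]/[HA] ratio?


[A-]/[HA] = 10^(pH - pKa)
= 10^(6.6 - 5.7)
= 7.9433

7.9433


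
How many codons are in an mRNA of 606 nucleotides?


codons = nucleotides / 3
codons = 606 / 3 = 202

202


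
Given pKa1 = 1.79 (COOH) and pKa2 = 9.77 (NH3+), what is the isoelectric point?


pI = (pKa1 + pKa2) / 2
pI = (1.79 + 9.77) / 2
pI = 5.78

5.78


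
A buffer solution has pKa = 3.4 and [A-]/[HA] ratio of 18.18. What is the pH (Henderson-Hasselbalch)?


pH = pKa + log10([A-]/[HA])
pH = 3.4 + log10(18.18)
pH = 4.6596

4.6596


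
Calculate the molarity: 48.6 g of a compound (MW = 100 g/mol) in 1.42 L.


C = (mass / MW) / volume
C = (48.6 / 100) / 1.42
C = 0.3423 M

0.3423 M


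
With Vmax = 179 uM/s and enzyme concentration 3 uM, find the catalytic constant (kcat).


kcat = Vmax / [E]t
kcat = 179 / 3
kcat = 59.6667 s^-1

59.6667 s^-1


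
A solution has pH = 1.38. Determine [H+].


[H+] = 10^(-pH)
[H+] = 10^(-1.38)
[H+] = 0.0417 M

0.0417 M


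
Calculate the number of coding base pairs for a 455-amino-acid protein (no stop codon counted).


Each amino acid = 1 codon = 3 bp
bp = 455 * 3 = 1365 bp

1365 bp


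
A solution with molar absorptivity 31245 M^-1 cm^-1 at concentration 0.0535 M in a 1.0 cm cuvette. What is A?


A = epsilon * c * l
A = 31245 * 0.0535 * 1.0
A = 1671.6075

1671.6075


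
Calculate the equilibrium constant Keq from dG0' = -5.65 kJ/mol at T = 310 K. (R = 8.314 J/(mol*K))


Keq = exp(-dG0 * 1000 / (R * T))
Keq = exp(-(-5.65) * 1000 / (8.314 * 310))
Keq = 8.9547

8.9547


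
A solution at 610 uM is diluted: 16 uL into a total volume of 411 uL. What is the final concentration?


C2 = C1 * V1 / V2
C2 = 610 * 16 / 411
C2 = 23.747 uM

23.747 uM


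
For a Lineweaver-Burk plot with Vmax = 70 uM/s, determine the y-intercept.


y-intercept = 1/Vmax
= 1/70
= 0.0143 s/uM

0.0143 s/uM


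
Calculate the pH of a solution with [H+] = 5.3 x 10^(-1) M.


pH = -log10([H+])
pH = -log10(5.3 x 10^(-1))
pH = 0.2757

0.2757


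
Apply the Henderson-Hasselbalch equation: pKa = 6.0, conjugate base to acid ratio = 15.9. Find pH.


pH = pKa + log10([A-]/[HA])
pH = 6.0 + log10(15.9)
pH = 7.2014

7.2014


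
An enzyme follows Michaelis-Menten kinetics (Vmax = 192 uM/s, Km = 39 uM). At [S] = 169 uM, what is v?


v = Vmax * [S] / (Km + [S])
v = 192 * 169 / (39 + 169)
v = 156.0 uM/s

156.0 uM/s


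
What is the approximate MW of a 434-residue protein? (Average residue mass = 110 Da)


MW = n_residues * 110 Da
MW = 434 * 110
MW = 47740 Da

47740 Da


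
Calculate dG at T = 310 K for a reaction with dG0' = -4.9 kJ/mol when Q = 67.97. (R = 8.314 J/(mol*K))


dG = dG0' + RT * ln(Q) / 1000
dG = -4.9 + 8.314 * 310 * ln(67.97) / 1000
dG = 5.974 kJ/mol

5.974 kJ/mol


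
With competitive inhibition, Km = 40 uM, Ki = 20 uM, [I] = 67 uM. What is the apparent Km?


Km_app = Km * (1 + [I]/Ki)
Km_app = 40 * (1 + 67/20)
Km_app = 174.0 uM

174.0 uM


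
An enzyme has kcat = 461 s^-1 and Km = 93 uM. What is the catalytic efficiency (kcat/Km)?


Catalytic efficiency = kcat / Km
= 461 / 93
= 4.957 uM^-1*s^-1

4.957 uM^-1*s^-1


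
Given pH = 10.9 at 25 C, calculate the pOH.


pOH = 14 - pH
pOH = 14 - 10.9
pOH = 3.1

3.1


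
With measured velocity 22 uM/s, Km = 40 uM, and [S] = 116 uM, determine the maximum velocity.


Vmax = v * (Km + [S]) / [S]
Vmax = 22 * (40 + 116) / 116
Vmax = 29.5862 uM/s

29.5862 uM/s


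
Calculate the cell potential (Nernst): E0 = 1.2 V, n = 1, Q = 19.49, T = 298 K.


E = E0 - (RT/nF) * ln(Q)
E = 1.2 - (8.314 * 298 / (1 * 96485)) * ln(19.49)
E = 1.1237 V

1.1237 V


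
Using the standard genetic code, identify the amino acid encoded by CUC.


Standard genetic code lookup.
Codon CUC -> Leu

Leu


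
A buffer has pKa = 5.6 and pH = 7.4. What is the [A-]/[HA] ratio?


[A-]/[HA] = 10^(pH - pKa)
= 10^(7.4 - 5.6)
= 63.0957

63.0957


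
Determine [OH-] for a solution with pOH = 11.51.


[OH-] = 10^(-pOH)
[OH-] = 10^(-11.51)
[OH-] = 3.090e-12 M

3.090e-12 M


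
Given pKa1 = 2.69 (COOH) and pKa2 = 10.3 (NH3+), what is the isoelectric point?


pI = (pKa1 + pKa2) / 2
pI = (2.69 + 10.3) / 2
pI = 6.495

6.495


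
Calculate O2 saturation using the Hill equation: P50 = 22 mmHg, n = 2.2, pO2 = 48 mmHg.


Y = pO2^n / (P50^n + pO2^n)
Y = 48^2.2 / (22^2.2 + 48^2.2)
Y = 84.77%

84.77%


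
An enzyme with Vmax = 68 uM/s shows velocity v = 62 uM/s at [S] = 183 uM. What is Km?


Km = [S] * (Vmax - v) / v
Km = 183 * (68 - 62) / 62
Km = 17.7097 uM

17.7097 uM


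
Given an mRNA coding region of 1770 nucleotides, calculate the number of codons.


codons = nucleotides / 3
codons = 1770 / 3 = 590

590


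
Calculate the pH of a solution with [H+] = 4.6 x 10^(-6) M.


pH = -log10([H+])
pH = -log10(4.6 x 10^(-6))
pH = 5.3372

5.3372


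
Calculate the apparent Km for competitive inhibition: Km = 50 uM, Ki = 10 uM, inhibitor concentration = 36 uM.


Km_app = Km * (1 + [I]/Ki)
Km_app = 50 * (1 + 36/10)
Km_app = 230.0 uM

230.0 uM


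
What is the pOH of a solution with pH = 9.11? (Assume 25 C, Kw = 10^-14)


pOH = 14 - pH
pOH = 14 - 9.11
pOH = 4.89

4.89


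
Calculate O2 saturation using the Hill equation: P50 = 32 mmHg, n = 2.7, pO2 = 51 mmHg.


Y = pO2^n / (P50^n + pO2^n)
Y = 51^2.7 / (32^2.7 + 51^2.7)
Y = 77.88%

77.88%


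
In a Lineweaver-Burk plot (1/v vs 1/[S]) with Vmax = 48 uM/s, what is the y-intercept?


y-intercept = 1/Vmax
= 1/48
= 0.0208 s/uM

0.0208 s/uM


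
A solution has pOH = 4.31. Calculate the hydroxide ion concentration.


[OH-] = 10^(-pOH)
[OH-] = 10^(-4.31)
[OH-] = 4.898e-05 M

4.898e-05 M


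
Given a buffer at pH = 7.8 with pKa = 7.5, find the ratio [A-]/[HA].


[A-]/[HA] = 10^(pH - pKa)
= 10^(7.8 - 7.5)
= 1.9953

1.9953


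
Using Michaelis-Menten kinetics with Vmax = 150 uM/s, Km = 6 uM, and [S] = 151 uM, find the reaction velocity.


v = Vmax * [S] / (Km + [S])
v = 150 * 151 / (6 + 151)
v = 144.2675 uM/s

144.2675 uM/s


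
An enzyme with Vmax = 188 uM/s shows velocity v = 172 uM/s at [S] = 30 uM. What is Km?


Km = [S] * (Vmax - v) / v
Km = 30 * (188 - 172) / 172
Km = 2.7907 uM

2.7907 uM


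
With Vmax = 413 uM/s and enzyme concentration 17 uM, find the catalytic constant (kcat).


kcat = Vmax / [E]t
kcat = 413 / 17
kcat = 24.2941 s^-1

24.2941 s^-1


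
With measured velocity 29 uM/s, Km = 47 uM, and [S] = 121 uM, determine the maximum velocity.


Vmax = v * (Km + [S]) / [S]
Vmax = 29 * (47 + 121) / 121
Vmax = 40.2645 uM/s

40.2645 uM/s


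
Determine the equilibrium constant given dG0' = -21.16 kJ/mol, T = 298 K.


Keq = exp(-dG0 * 1000 / (R * T))
Keq = exp(-(-21.16) * 1000 / (8.314 * 298))
Keq = 5118.5148

5118.5148


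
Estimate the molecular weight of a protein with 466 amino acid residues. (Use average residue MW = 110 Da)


MW = n_residues * 110 Da
MW = 466 * 110
MW = 51260 Da

51260 Da


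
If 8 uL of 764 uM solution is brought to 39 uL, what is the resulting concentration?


C2 = C1 * V1 / V2
C2 = 764 * 8 / 39
C2 = 156.7179 uM

156.7179 uM


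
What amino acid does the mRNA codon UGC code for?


Standard genetic code lookup.
Codon UGC -> Cys

Cys


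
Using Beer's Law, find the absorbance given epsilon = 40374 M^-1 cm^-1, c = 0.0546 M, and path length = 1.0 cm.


A = epsilon * c * l
A = 40374 * 0.0546 * 1.0
A = 2204.4204

2204.4204


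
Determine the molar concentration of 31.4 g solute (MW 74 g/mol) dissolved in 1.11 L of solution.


C = (mass / MW) / volume
C = (31.4 / 74) / 1.11
C = 0.3823 M

0.3823 M


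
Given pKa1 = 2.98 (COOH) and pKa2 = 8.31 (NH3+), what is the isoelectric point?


pI = (pKa1 + pKa2) / 2
pI = (2.98 + 8.31) / 2
pI = 5.645

5.645
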